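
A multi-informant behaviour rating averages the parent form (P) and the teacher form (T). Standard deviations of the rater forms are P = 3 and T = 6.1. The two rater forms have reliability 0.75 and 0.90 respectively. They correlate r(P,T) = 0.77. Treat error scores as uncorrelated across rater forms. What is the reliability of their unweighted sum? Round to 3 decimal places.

Var(P+T) = 3² + 6.1² + 2·[3·6.1·0.77] = 46.21 + 28.182 = 74.392.
With uncorrelated errors the cross-covariances are all true-score covariance, so they carry over unchanged; only the diagonal terms shrink to ρᵢσᵢ².
True-score variance = [3²·0.75 + 6.1²·0.90] + 28.182 = 40.239 + 28.182 = 68.421.
Reliability = 68.421 / 74.392 = 0.920.

0.920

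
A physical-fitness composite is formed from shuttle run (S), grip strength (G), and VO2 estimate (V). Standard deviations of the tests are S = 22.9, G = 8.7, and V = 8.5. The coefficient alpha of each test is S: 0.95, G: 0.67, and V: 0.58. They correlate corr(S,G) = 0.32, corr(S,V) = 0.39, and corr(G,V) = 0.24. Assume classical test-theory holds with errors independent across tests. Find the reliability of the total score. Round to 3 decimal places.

Var(S+G+V) = 22.9² + 8.7² + 8.5² + 2·[22.9·8.7·0.32 + 22.9·8.5·0.39 + 8.7·8.5·0.24] = 672.35 + 314.83 = 987.18.
With uncorrelated errors the cross-covariances are all true-score covariance, so they carry over unchanged; only the diagonal terms shrink to ρᵢσᵢ².
True-score variance = [22.9²·0.95 + 8.7²·0.67 + 8.5²·0.58] + 314.83 = 590.807 + 314.83 = 905.637.
Reliability = 905.637 / 987.18 = 0.917.

0.917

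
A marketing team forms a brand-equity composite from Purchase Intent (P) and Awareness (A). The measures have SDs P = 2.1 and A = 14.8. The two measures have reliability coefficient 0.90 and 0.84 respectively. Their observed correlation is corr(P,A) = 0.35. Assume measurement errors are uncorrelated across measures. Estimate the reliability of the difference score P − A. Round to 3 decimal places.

0.824

Var(P−A) = 2.1² + 14.8² − 2·2.1·14.8·0.35 = 223.45 − 21.756 = 201.694.
Because errors are independent across components, Cov(Tᵢ,Tⱼ) = Cov(Xᵢ,Xⱼ); the off-diagonal part of the true-score variance is the same as above.
True-score variance = [2.1²·0.90 + 14.8²·0.84] − 21.756 = 187.963 − 21.756 = 166.207.
Reliability = 166.207 / 201.694 = 0.824.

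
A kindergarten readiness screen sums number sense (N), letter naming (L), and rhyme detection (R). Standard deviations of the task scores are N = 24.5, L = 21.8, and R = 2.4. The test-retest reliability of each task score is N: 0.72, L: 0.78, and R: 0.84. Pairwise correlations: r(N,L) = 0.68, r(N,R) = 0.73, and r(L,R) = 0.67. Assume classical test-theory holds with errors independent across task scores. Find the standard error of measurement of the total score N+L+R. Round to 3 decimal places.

Var(total) = 1081.25 + 882.333 = 1963.58.
True-score variance = 807.706 + 882.333 = 1690.04, so reliability = 0.8607.
Error variance = 1963.58 − 1690.04 = 273.544; SEM = √273.544 = 16.539.

16.539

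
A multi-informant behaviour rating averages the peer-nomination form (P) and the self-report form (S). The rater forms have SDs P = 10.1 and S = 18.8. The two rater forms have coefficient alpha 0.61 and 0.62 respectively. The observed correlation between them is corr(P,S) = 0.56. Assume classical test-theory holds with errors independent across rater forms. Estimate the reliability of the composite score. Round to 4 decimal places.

Var(P+S) = 10.1² + 18.8² + 2·[10.1·18.8·0.56] = 455.45 + 212.666 = 668.116.
Under uncorrelated errors the observed covariances equal the true-score covariances, so only the own-variance terms attenuate.
True-score variance = [10.1²·0.61 + 18.8²·0.62] + 212.666 = 281.359 + 212.666 = 494.024.
Reliability = 494.024 / 668.116 = 0.7394.

0.7394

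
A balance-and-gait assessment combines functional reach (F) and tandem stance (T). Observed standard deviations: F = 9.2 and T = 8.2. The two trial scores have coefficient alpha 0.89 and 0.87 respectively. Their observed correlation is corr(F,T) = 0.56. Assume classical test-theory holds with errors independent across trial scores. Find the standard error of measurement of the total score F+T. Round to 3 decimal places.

Var(total) = 151.88 + 84.4928 = 236.373.
True-score variance = 133.828 + 84.4928 = 218.321, so reliability = 0.9236.
Error variance = 236.373 − 218.321 = 18.0516; SEM = √18.0516 = 4.249.

4.249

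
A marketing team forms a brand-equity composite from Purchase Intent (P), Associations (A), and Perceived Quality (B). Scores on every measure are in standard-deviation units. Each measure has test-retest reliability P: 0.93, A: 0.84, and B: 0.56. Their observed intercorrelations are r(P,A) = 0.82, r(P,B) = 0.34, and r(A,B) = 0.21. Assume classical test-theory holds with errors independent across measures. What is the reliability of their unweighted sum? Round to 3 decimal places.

0.883

Var(P+A+B) = 3 + 2·[0.82 + 0.34 + 0.21] = 3 + 2.74 = 5.74.
Under uncorrelated errors the observed covariances equal the true-score covariances, so only the own-variance terms attenuate.
True-score variance = [0.93 + 0.84 + 0.56] + 2.74 = 2.33 + 2.74 = 5.07.
Reliability = 5.07 / 5.74 = 0.883.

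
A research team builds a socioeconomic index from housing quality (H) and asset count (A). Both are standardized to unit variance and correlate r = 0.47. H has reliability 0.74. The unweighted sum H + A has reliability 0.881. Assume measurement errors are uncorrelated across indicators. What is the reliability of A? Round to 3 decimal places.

Var(H+A) = 2 + 2·0.47 = 2.940.
True-score variance = ρ_H + ρ_A + 2·0.47, so 0.881 = (0.74 + ρ_A + 0.94) / 2.940.
ρ_A = 0.881·2.940 − 0.74 − 0.94 = 0.910.

0.910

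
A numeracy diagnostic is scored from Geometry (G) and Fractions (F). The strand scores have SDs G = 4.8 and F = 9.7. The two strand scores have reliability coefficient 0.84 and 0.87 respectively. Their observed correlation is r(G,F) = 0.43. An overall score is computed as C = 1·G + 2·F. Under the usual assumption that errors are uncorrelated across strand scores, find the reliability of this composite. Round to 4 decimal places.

0.8903

Var(C) = 4.8² + 2²·9.7² + 2·[2·4.8·9.7·0.43] = 399.4 + 80.0832 = 479.483.
Under uncorrelated errors the observed covariances equal the true-score covariances, so only the own-variance terms attenuate.
True-score variance = [4.8²·0.84 + 2²·9.7²·0.87] + 80.0832 = 346.787 + 80.0832 = 426.87.
Reliability = 426.87 / 479.483 = 0.8903.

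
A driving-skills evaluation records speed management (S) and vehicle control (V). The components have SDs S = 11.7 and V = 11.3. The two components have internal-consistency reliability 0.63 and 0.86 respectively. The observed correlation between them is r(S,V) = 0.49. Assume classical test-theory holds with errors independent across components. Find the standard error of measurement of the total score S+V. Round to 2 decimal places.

8.28

Var(total) = 264.58 + 129.566 = 394.146.
True-score variance = 196.054 + 129.566 = 325.62, so reliability = 0.8261.
Error variance = 394.146 − 325.62 = 68.5259; SEM = √68.5259 = 8.28.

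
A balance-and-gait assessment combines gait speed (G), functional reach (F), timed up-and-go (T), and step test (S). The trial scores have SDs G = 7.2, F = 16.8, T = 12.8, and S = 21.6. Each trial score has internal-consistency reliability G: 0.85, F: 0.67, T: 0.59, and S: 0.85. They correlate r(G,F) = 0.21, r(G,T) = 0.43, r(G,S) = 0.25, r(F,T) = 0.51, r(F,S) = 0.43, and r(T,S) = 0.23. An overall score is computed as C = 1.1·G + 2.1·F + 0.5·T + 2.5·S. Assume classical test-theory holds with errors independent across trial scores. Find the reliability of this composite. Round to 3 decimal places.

Var(C) = 1.1²·7.2² + 2.1²·16.8² + 0.5²·12.8² + 2.5²·21.6² + 2·[2.31·7.2·16.8·0.21 + 0.55·7.2·12.8·0.43 + 2.75·7.2·21.6·0.25 + 1.05·16.8·12.8·0.51 + 5.25·16.8·21.6·0.43 + 1.25·12.8·21.6·0.23] = 4264.36 + 2402.47 = 6666.84.
Under uncorrelated errors the observed covariances equal the true-score covariances, so only the own-variance terms attenuate.
True-score variance = [1.1²·7.2²·0.85 + 2.1²·16.8²·0.67 + 0.5²·12.8²·0.59 + 2.5²·21.6²·0.85] + 2402.47 = 3390.02 + 2402.47 = 5792.49.
Reliability = 5792.49 / 6666.84 = 0.869.

0.869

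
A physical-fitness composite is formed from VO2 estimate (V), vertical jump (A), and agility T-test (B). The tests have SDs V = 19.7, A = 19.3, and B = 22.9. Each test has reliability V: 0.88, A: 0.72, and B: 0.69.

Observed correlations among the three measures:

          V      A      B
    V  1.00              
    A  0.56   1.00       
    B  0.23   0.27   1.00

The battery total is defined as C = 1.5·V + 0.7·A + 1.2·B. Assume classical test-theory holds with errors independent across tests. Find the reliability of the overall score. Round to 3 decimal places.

0.862

Var(C) = 1.5²·19.7² + 0.7²·19.3² + 1.2²·22.9² + 2·[1.05·19.7·19.3·0.56 + 1.8·19.7·22.9·0.23 + 0.84·19.3·22.9·0.27] = 1810.87 + 1021.14 = 2832.01.
Under uncorrelated errors the observed covariances equal the true-score covariances, so only the own-variance terms attenuate.
True-score variance = [1.5²·19.7²·0.88 + 0.7²·19.3²·0.72 + 1.2²·22.9²·0.69] + 1021.14 = 1420.89 + 1021.14 = 2442.03.
Reliability = 2442.03 / 2832.01 = 0.862.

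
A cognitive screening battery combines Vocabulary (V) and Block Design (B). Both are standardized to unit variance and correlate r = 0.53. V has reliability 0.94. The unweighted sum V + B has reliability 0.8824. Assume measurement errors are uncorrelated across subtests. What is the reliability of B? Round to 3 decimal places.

0.700

Var(V+B) = 2 + 2·0.53 = 3.060.
True-score variance = ρ_V + ρ_B + 2·0.53, so 0.8824 = (0.94 + ρ_B + 1.06) / 3.060.
ρ_B = 0.8824·3.060 − 0.94 − 1.06 = 0.700.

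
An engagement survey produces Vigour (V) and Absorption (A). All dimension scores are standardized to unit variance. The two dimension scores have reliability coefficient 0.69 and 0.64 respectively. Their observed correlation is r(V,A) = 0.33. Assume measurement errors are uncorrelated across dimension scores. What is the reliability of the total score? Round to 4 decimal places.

0.7481

Var(V+A) = 2 + 2·[0.33] = 2 + 0.66 = 2.66.
With uncorrelated errors the cross-covariances are all true-score covariance, so they carry over unchanged; only the diagonal terms shrink to ρᵢσᵢ².
True-score variance = [0.69 + 0.64] + 0.66 = 1.33 + 0.66 = 1.99.
Reliability = 1.99 / 2.66 = 0.7481.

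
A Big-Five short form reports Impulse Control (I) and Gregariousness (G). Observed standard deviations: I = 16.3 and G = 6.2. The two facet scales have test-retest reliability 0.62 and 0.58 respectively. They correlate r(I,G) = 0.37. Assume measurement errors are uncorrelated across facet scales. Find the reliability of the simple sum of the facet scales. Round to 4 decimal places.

Var(I+G) = 16.3² + 6.2² + 2·[16.3·6.2·0.37] = 304.13 + 74.7844 = 378.914.
Because errors are independent across components, Cov(Tᵢ,Tⱼ) = Cov(Xᵢ,Xⱼ); the off-diagonal part of the true-score variance is the same as above.
True-score variance = [16.3²·0.62 + 6.2²·0.58] + 74.7844 = 187.023 + 74.7844 = 261.807.
Reliability = 261.807 / 378.914 = 0.6909.

0.6909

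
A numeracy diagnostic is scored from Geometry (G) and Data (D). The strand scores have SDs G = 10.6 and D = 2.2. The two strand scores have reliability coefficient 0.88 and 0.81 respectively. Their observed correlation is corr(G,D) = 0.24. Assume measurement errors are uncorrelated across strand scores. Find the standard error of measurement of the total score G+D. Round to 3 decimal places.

Var(total) = 117.2 + 11.1936 = 128.394.
True-score variance = 102.797 + 11.1936 = 113.991, so reliability = 0.8878.
Error variance = 128.394 − 113.991 = 14.4028; SEM = √14.4028 = 3.795.

3.795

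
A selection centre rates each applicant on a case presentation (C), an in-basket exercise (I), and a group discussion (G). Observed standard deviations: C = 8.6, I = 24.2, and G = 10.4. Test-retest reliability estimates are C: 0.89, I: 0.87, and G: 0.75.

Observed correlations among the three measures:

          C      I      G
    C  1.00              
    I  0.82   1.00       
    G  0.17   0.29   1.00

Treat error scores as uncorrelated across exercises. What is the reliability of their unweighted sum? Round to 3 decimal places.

0.913

Var(C+I+G) = 8.6² + 24.2² + 10.4² + 2·[8.6·24.2·0.82 + 8.6·10.4·0.17 + 24.2·10.4·0.29] = 767.76 + 517.701 = 1285.46.
Under uncorrelated errors the observed covariances equal the true-score covariances, so only the own-variance terms attenuate.
True-score variance = [8.6²·0.89 + 24.2²·0.87 + 10.4²·0.75] + 517.701 = 656.451 + 517.701 = 1174.15.
Reliability = 1174.15 / 1285.46 = 0.913.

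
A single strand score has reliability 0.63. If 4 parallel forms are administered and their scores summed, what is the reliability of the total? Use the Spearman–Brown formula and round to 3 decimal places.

0.872

ρ_k = kρ / (1 + (k−1)ρ) = 4·0.63 / (1 + 3·0.63) = 2.520 / 2.890 = 0.872.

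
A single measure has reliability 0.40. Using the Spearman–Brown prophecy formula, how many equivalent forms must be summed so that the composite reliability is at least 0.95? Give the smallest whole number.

29

k ≥ ρ*(1−ρ₁)/(ρ₁(1−ρ*)) = 0.95·0.60 / (0.40·0.05) = 28.500.
Smallest integer k = 29.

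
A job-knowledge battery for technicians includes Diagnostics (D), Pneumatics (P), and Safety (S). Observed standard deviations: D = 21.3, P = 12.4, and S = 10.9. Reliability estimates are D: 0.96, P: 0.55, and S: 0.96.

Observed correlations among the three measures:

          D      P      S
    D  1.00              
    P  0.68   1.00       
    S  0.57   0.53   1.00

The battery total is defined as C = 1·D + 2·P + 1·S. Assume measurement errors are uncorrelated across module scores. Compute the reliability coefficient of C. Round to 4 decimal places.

Var(C) = 21.3² + 2²·12.4² + 10.9² + 2·[2·21.3·12.4·0.68 + 21.3·10.9·0.57 + 2·12.4·10.9·0.53] = 1187.54 + 1269.62 = 2457.16.
Because errors are independent across components, Cov(Tᵢ,Tⱼ) = Cov(Xᵢ,Xⱼ); the off-diagonal part of the true-score variance is the same as above.
True-score variance = [21.3²·0.96 + 2²·12.4²·0.55 + 10.9²·0.96] + 1269.62 = 887.872 + 1269.62 = 2157.49.
Reliability = 2157.49 / 2457.16 = 0.8780.

0.8780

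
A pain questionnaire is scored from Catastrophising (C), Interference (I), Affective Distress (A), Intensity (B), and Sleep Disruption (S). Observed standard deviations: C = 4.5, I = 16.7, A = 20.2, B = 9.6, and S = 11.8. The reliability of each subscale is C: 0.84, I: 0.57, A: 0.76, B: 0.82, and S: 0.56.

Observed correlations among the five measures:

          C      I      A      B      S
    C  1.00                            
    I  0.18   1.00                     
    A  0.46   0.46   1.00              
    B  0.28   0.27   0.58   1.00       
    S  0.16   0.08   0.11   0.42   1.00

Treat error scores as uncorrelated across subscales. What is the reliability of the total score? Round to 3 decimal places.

0.842

Var(C+I+A+B+S) = 4.5² + 16.7² + 20.2² + 9.6² + 11.8² + 2·[4.5·16.7·0.18 + 4.5·20.2·0.46 + 4.5·9.6·0.28 + 4.5·11.8·0.16 + 16.7·20.2·0.46 + 16.7·9.6·0.27 + 16.7·11.8·0.08 + 20.2·9.6·0.58 + 20.2·11.8·0.11 + 9.6·11.8·0.42] = 938.58 + 952.863 = 1891.44.
Under uncorrelated errors the observed covariances equal the true-score covariances, so only the own-variance terms attenuate.
True-score variance = [4.5²·0.84 + 16.7²·0.57 + 20.2²·0.76 + 9.6²·0.82 + 11.8²·0.56] + 952.863 = 639.633 + 952.863 = 1592.5.
Reliability = 1592.5 / 1891.44 = 0.842.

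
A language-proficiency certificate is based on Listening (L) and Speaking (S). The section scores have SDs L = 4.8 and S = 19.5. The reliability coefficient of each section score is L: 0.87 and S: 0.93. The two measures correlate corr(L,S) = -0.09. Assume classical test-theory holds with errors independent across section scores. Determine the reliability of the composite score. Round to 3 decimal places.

Var(L+S) = 4.8² + 19.5² + 2·[4.8·19.5·(-0.09)] = 403.29 − 16.848 = 386.442.
Because errors are independent across components, Cov(Tᵢ,Tⱼ) = Cov(Xᵢ,Xⱼ); the off-diagonal part of the true-score variance is the same as above.
True-score variance = [4.8²·0.87 + 19.5²·0.93] − 16.848 = 373.677 − 16.848 = 356.829.
Reliability = 356.829 / 386.442 = 0.923.

0.923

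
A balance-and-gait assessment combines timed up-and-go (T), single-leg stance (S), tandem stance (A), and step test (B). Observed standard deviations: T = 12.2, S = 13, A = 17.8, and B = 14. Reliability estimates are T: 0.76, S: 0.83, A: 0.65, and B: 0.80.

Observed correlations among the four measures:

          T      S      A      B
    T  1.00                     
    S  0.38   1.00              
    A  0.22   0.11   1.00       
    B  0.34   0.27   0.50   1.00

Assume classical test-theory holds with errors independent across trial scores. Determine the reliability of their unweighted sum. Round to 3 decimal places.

Var(T+S+A+B) = 12.2² + 13² + 17.8² + 14² + 2·[12.2·13·0.38 + 12.2·17.8·0.22 + 12.2·14·0.34 + 13·17.8·0.11 + 13·14·0.27 + 17.8·14·0.50] = 830.68 + 730.618 = 1561.3.
Because errors are independent across components, Cov(Tᵢ,Tⱼ) = Cov(Xᵢ,Xⱼ); the off-diagonal part of the true-score variance is the same as above.
True-score variance = [12.2²·0.76 + 13²·0.83 + 17.8²·0.65 + 14²·0.80] + 730.618 = 616.134 + 730.618 = 1346.75.
Reliability = 1346.75 / 1561.3 = 0.863.

0.863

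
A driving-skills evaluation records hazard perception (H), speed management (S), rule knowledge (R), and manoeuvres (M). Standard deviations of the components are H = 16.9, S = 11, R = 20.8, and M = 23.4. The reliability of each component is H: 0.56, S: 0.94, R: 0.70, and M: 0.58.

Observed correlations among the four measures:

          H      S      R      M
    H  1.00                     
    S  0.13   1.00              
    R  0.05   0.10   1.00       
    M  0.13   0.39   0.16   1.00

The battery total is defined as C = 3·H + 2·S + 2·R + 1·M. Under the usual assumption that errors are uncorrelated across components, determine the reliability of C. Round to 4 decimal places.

0.7287

Var(C) = 3²·16.9² + 2²·11² + 2²·20.8² + 23.4² + 2·[6·16.9·11·0.13 + 6·16.9·20.8·0.05 + 3·16.9·23.4·0.13 + 4·11·20.8·0.10 + 2·11·23.4·0.39 + 2·20.8·23.4·0.16] = 5332.61 + 1705.46 = 7038.07.
Under uncorrelated errors the observed covariances equal the true-score covariances, so only the own-variance terms attenuate.
True-score variance = [3²·16.9²·0.56 + 2²·11²·0.94 + 2²·20.8²·0.70 + 23.4²·0.58] + 1705.46 = 3423.41 + 1705.46 = 5128.87.
Reliability = 5128.87 / 7038.07 = 0.7287.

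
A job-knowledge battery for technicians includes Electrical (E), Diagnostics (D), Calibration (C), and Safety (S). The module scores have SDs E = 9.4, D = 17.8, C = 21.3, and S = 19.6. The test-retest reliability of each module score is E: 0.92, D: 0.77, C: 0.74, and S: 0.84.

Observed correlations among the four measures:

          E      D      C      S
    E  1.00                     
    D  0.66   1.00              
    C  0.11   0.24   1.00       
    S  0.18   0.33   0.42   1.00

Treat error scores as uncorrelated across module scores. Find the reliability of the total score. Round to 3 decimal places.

Var(E+D+C+S) = 9.4² + 17.8² + 21.3² + 19.6² + 2·[9.4·17.8·0.66 + 9.4·21.3·0.11 + 9.4·19.6·0.18 + 17.8·21.3·0.24 + 17.8·19.6·0.33 + 21.3·19.6·0.42] = 1243.05 + 1094.17 = 2337.22.
With uncorrelated errors the cross-covariances are all true-score covariance, so they carry over unchanged; only the diagonal terms shrink to ρᵢσᵢ².
True-score variance = [9.4²·0.92 + 17.8²·0.77 + 21.3²·0.74 + 19.6²·0.84] + 1094.17 = 983.683 + 1094.17 = 2077.85.
Reliability = 2077.85 / 2337.22 = 0.889.

0.889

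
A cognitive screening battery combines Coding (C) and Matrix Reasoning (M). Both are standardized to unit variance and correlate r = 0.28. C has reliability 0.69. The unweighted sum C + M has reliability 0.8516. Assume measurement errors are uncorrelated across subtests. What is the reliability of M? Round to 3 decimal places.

Var(C+M) = 2 + 2·0.28 = 2.560.
True-score variance = ρ_C + ρ_M + 2·0.28, so 0.8516 = (0.69 + ρ_M + 0.56) / 2.560.
ρ_M = 0.8516·2.560 − 0.69 − 0.56 = 0.930.

0.930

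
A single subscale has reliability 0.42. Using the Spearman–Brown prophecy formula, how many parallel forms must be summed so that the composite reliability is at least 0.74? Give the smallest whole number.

k ≥ ρ*(1−ρ₁)/(ρ₁(1−ρ*)) = 0.74·0.58 / (0.42·0.26) = 3.930.
Smallest integer k = 4.

4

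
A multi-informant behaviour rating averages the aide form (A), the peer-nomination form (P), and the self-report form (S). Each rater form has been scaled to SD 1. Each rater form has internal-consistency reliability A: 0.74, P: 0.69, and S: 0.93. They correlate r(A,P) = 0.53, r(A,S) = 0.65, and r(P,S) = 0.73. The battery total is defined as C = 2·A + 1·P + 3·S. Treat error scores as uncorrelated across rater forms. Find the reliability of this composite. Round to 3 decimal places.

0.930

Var(C) = 2² + 1 + 3² + 2·[2·0.53 + 6·0.65 + 3·0.73] = 14 + 14.3 = 28.3.
With uncorrelated errors the cross-covariances are all true-score covariance, so they carry over unchanged; only the diagonal terms shrink to ρᵢσᵢ².
True-score variance = [2²·0.74 + 0.69 + 3²·0.93] + 14.3 = 12.02 + 14.3 = 26.32.
Reliability = 26.32 / 28.3 = 0.930.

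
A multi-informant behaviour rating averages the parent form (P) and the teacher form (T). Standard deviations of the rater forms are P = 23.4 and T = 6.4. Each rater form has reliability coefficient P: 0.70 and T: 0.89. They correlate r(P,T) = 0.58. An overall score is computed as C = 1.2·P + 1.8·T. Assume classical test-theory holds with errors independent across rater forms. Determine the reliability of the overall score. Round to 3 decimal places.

Var(C) = 1.2²·23.4² + 1.8²·6.4² + 2·[2.16·23.4·6.4·0.58] = 921.197 + 375.239 = 1296.44.
Because errors are independent across components, Cov(Tᵢ,Tⱼ) = Cov(Xᵢ,Xⱼ); the off-diagonal part of the true-score variance is the same as above.
True-score variance = [1.2²·23.4²·0.70 + 1.8²·6.4²·0.89] + 375.239 = 670.053 + 375.239 = 1045.29.
Reliability = 1045.29 / 1296.44 = 0.806.

0.806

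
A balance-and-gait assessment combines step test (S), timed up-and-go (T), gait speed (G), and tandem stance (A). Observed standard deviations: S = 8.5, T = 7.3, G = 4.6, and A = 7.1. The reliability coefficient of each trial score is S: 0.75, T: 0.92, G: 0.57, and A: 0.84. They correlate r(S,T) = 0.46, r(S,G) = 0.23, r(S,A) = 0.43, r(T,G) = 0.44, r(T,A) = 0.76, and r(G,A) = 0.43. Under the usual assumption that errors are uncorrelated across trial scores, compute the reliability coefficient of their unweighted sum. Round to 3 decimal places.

Var(S+T+G+A) = 8.5² + 7.3² + 4.6² + 7.1² + 2·[8.5·7.3·0.46 + 8.5·4.6·0.23 + 8.5·7.1·0.43 + 7.3·4.6·0.44 + 7.3·7.1·0.76 + 4.6·7.1·0.43] = 197.11 + 263.393 = 460.503.
Under uncorrelated errors the observed covariances equal the true-score covariances, so only the own-variance terms attenuate.
True-score variance = [8.5²·0.75 + 7.3²·0.92 + 4.6²·0.57 + 7.1²·0.84] + 263.393 = 157.62 + 263.393 = 421.013.
Reliability = 421.013 / 460.503 = 0.914.

0.914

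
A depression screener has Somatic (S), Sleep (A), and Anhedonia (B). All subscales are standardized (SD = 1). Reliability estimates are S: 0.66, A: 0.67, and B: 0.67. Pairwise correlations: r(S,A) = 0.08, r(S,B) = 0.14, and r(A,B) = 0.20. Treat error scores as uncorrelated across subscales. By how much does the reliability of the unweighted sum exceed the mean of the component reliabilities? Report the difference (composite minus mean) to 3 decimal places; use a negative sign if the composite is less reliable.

0.073

Var(sum) = 3 + 0.84 = 3.84; true-score variance = 2 + 0.84 = 2.84; composite reliability = 0.7396.
Mean component reliability = 0.6667.
Difference = 0.7396 − 0.6667 = 0.073.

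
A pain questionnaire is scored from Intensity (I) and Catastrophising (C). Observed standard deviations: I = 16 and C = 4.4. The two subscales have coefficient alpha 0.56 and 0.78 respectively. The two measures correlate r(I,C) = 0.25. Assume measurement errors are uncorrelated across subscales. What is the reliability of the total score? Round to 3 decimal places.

0.624

Var(I+C) = 16² + 4.4² + 2·[16·4.4·0.25] = 275.36 + 35.2 = 310.56.
Under uncorrelated errors the observed covariances equal the true-score covariances, so only the own-variance terms attenuate.
True-score variance = [16²·0.56 + 4.4²·0.78] + 35.2 = 158.461 + 35.2 = 193.661.
Reliability = 193.661 / 310.56 = 0.624.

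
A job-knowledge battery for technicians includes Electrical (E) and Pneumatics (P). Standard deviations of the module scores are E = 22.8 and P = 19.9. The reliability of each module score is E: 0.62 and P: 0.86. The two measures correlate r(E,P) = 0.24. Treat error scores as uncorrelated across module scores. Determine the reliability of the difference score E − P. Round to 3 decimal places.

0.638

Var(E−P) = 22.8² + 19.9² − 2·22.8·19.9·0.24 = 915.85 − 217.786 = 698.064.
Under uncorrelated errors the observed covariances equal the true-score covariances, so only the own-variance terms attenuate.
True-score variance = [22.8²·0.62 + 19.9²·0.86] − 217.786 = 662.869 − 217.786 = 445.084.
Reliability = 445.084 / 698.064 = 0.638.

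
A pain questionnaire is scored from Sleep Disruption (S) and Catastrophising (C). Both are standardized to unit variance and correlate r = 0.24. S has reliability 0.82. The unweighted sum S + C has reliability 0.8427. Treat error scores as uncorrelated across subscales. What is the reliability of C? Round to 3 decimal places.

Var(S+C) = 2 + 2·0.24 = 2.480.
True-score variance = ρ_S + ρ_C + 2·0.24, so 0.8427 = (0.82 + ρ_C + 0.48) / 2.480.
ρ_C = 0.8427·2.480 − 0.82 − 0.48 = 0.790.

0.790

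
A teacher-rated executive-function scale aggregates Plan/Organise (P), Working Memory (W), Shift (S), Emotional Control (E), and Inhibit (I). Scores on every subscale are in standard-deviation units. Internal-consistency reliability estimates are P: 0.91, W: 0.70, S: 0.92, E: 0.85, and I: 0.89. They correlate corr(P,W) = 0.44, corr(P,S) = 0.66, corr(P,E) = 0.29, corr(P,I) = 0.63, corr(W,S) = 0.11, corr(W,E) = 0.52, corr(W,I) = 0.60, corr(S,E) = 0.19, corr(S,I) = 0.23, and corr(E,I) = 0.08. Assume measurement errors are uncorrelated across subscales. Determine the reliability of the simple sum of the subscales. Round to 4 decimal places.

Var(P+W+S+E+I) = 5 + 2·[0.44 + 0.66 + 0.29 + 0.63 + 0.11 + 0.52 + 0.60 + 0.19 + 0.23 + 0.08] = 5 + 7.5 = 12.5.
With uncorrelated errors the cross-covariances are all true-score covariance, so they carry over unchanged; only the diagonal terms shrink to ρᵢσᵢ².
True-score variance = [0.91 + 0.70 + 0.92 + 0.85 + 0.89] + 7.5 = 4.27 + 7.5 = 11.77.
Reliability = 11.77 / 12.5 = 0.9416.

0.9416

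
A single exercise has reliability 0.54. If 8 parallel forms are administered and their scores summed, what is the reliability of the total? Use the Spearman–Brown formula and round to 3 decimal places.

0.904

ρ_k = kρ / (1 + (k−1)ρ) = 8·0.54 / (1 + 7·0.54) = 4.320 / 4.780 = 0.904.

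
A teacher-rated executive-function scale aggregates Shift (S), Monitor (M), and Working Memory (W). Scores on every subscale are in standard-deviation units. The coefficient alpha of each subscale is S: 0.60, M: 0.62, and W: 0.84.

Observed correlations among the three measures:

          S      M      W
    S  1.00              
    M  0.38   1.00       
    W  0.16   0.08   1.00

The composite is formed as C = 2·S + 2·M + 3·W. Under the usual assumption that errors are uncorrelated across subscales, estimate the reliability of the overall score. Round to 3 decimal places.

Var(C) = 2² + 2² + 3² + 2·[4·0.38 + 6·0.16 + 6·0.08] = 17 + 5.92 = 22.92.
Because errors are independent across components, Cov(Tᵢ,Tⱼ) = Cov(Xᵢ,Xⱼ); the off-diagonal part of the true-score variance is the same as above.
True-score variance = [2²·0.60 + 2²·0.62 + 3²·0.84] + 5.92 = 12.44 + 5.92 = 18.36.
Reliability = 18.36 / 22.92 = 0.801.

0.801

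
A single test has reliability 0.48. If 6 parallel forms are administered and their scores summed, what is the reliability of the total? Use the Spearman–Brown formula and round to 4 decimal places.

ρ_k = kρ / (1 + (k−1)ρ) = 6·0.48 / (1 + 5·0.48) = 2.880 / 3.400 = 0.8471.

0.8471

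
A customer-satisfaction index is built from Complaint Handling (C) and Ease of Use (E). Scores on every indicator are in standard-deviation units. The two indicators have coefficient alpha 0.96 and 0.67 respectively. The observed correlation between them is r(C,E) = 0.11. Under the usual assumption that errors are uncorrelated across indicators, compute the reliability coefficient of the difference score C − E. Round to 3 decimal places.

0.792

Var(C−E) = 1 + 1 − 2·0.11 = 2 − 0.22 = 1.78.
Under uncorrelated errors the observed covariances equal the true-score covariances, so only the own-variance terms attenuate.
True-score variance = [0.96 + 0.67] − 0.22 = 1.63 − 0.22 = 1.41.
Reliability = 1.41 / 1.78 = 0.792.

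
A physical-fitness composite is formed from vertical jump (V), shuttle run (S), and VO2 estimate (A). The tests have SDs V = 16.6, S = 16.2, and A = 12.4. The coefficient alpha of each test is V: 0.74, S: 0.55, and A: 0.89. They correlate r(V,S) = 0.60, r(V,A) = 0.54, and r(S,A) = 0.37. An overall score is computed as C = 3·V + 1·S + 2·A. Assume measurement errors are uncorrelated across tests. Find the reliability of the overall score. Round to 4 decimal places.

0.8606

Var(C) = 3²·16.6² + 16.2² + 2²·12.4² + 2·[3·16.6·16.2·0.60 + 6·16.6·12.4·0.54 + 2·16.2·12.4·0.37] = 3357.52 + 2599.26 = 5956.78.
Because errors are independent across components, Cov(Tᵢ,Tⱼ) = Cov(Xᵢ,Xⱼ); the off-diagonal part of the true-score variance is the same as above.
True-score variance = [3²·16.6²·0.74 + 16.2²·0.55 + 2²·12.4²·0.89] + 2599.26 = 2526.96 + 2599.26 = 5126.21.
Reliability = 5126.21 / 5956.78 = 0.8606.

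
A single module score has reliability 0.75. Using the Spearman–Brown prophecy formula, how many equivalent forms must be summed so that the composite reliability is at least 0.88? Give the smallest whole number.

3

k ≥ ρ*(1−ρ₁)/(ρ₁(1−ρ*)) = 0.88·0.25 / (0.75·0.12) = 2.444.
Smallest integer k = 3.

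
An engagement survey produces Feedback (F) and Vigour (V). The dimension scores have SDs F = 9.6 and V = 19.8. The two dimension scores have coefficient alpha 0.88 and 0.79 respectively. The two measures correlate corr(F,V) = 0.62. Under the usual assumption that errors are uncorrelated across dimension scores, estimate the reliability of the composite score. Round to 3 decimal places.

0.870

Var(F+V) = 9.6² + 19.8² + 2·[9.6·19.8·0.62] = 484.2 + 235.699 = 719.899.
Under uncorrelated errors the observed covariances equal the true-score covariances, so only the own-variance terms attenuate.
True-score variance = [9.6²·0.88 + 19.8²·0.79] + 235.699 = 390.812 + 235.699 = 626.512.
Reliability = 626.512 / 719.899 = 0.870.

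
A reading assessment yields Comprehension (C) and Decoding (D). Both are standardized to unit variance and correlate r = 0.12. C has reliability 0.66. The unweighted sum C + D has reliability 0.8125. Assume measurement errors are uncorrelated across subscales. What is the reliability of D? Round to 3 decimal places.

Var(C+D) = 2 + 2·0.12 = 2.240.
True-score variance = ρ_C + ρ_D + 2·0.12, so 0.8125 = (0.66 + ρ_D + 0.24) / 2.240.
ρ_D = 0.8125·2.240 − 0.66 − 0.24 = 0.920.

0.920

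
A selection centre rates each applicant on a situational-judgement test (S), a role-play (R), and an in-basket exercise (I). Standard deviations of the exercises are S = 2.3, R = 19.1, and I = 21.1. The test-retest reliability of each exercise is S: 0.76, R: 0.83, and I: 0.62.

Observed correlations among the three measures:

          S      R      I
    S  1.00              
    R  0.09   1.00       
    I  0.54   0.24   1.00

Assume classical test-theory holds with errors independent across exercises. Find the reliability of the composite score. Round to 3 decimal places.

Var(S+R+I) = 2.3² + 19.1² + 21.1² + 2·[2.3·19.1·0.09 + 2.3·21.1·0.54 + 19.1·21.1·0.24] = 815.31 + 253.765 = 1069.07.
Under uncorrelated errors the observed covariances equal the true-score covariances, so only the own-variance terms attenuate.
True-score variance = [2.3²·0.76 + 19.1²·0.83 + 21.1²·0.62] + 253.765 = 582.843 + 253.765 = 836.608.
Reliability = 836.608 / 1069.07 = 0.783.

0.783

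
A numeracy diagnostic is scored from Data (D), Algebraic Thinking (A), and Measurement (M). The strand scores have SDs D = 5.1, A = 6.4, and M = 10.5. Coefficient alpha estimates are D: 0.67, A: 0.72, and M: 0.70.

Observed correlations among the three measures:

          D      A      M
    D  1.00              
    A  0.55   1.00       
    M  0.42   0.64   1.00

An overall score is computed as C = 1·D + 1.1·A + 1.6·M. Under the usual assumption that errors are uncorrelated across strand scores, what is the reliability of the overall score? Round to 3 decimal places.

0.827

Var(C) = 5.1² + 1.1²·6.4² + 1.6²·10.5² + 2·[1.1·5.1·6.4·0.55 + 1.6·5.1·10.5·0.42 + 1.76·6.4·10.5·0.64] = 357.812 + 262.854 = 620.665.
Under uncorrelated errors the observed covariances equal the true-score covariances, so only the own-variance terms attenuate.
True-score variance = [5.1²·0.67 + 1.1²·6.4²·0.72 + 1.6²·10.5²·0.70] + 262.854 = 250.679 + 262.854 = 513.533.
Reliability = 513.533 / 620.665 = 0.827.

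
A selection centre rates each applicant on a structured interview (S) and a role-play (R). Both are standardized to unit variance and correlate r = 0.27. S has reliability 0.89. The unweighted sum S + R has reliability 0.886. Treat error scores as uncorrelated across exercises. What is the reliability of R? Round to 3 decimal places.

0.820

Var(S+R) = 2 + 2·0.27 = 2.540.
True-score variance = ρ_S + ρ_R + 2·0.27, so 0.886 = (0.89 + ρ_R + 0.54) / 2.540.
ρ_R = 0.886·2.540 − 0.89 − 0.54 = 0.820.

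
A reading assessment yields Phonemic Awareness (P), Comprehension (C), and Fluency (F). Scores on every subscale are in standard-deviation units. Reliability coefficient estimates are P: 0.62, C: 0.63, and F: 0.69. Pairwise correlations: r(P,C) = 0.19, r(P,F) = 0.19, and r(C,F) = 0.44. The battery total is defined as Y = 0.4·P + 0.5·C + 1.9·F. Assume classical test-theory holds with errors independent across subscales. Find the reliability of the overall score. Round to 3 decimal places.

0.756

Var(Y) = 0.4² + 0.5² + 1.9² + 2·[0.2·0.19 + 0.76·0.19 + 0.95·0.44] = 4.02 + 1.2008 = 5.2208.
Because errors are independent across components, Cov(Tᵢ,Tⱼ) = Cov(Xᵢ,Xⱼ); the off-diagonal part of the true-score variance is the same as above.
True-score variance = [0.4²·0.62 + 0.5²·0.63 + 1.9²·0.69] + 1.2008 = 2.7476 + 1.2008 = 3.9484.
Reliability = 3.9484 / 5.2208 = 0.756.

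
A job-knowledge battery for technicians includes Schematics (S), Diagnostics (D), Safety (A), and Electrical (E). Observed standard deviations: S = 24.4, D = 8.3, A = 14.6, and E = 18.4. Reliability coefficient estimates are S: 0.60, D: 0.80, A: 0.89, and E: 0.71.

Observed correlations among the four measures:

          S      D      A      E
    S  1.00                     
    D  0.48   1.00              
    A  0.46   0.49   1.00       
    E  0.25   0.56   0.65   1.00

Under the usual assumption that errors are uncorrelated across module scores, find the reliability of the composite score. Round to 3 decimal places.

Var(S+D+A+E) = 24.4² + 8.3² + 14.6² + 18.4² + 2·[24.4·8.3·0.48 + 24.4·14.6·0.46 + 24.4·18.4·0.25 + 8.3·14.6·0.49 + 8.3·18.4·0.56 + 14.6·18.4·0.65] = 1215.97 + 1385.67 = 2601.64.
Because errors are independent across components, Cov(Tᵢ,Tⱼ) = Cov(Xᵢ,Xⱼ); the off-diagonal part of the true-score variance is the same as above.
True-score variance = [24.4²·0.60 + 8.3²·0.80 + 14.6²·0.89 + 18.4²·0.71] + 1385.67 = 842.418 + 1385.67 = 2228.09.
Reliability = 2228.09 / 2601.64 = 0.856.

0.856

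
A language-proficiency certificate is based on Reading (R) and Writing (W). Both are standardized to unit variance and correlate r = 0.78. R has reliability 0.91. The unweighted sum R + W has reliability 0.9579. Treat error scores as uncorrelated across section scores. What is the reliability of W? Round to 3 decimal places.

Var(R+W) = 2 + 2·0.78 = 3.560.
True-score variance = ρ_R + ρ_W + 2·0.78, so 0.9579 = (0.91 + ρ_W + 1.56) / 3.560.
ρ_W = 0.9579·3.560 − 0.91 − 1.56 = 0.940.

0.940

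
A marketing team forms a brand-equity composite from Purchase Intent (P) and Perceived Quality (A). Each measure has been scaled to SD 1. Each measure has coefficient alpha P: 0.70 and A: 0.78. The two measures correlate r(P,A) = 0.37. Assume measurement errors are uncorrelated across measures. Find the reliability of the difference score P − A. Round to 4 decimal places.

0.5873

Var(P−A) = 1 + 1 − 2·0.37 = 2 − 0.74 = 1.26.
With uncorrelated errors the cross-covariances are all true-score covariance, so they carry over unchanged; only the diagonal terms shrink to ρᵢσᵢ².
True-score variance = [0.70 + 0.78] − 0.74 = 1.48 − 0.74 = 0.74.
Reliability = 0.74 / 1.26 = 0.5873.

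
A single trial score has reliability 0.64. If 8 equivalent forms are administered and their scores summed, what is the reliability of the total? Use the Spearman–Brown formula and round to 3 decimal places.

ρ_k = kρ / (1 + (k−1)ρ) = 8·0.64 / (1 + 7·0.64) = 5.120 / 5.480 = 0.934.

0.934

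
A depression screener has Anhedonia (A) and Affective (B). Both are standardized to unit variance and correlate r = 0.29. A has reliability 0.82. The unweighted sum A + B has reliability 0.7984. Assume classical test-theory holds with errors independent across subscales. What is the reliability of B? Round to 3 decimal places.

Var(A+B) = 2 + 2·0.29 = 2.580.
True-score variance = ρ_A + ρ_B + 2·0.29, so 0.7984 = (0.82 + ρ_B + 0.58) / 2.580.
ρ_B = 0.7984·2.580 − 0.82 − 0.58 = 0.660.

0.660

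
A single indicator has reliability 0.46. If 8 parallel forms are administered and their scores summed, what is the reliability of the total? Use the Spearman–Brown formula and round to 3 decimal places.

ρ_k = kρ / (1 + (k−1)ρ) = 8·0.46 / (1 + 7·0.46) = 3.680 / 4.220 = 0.872.

0.872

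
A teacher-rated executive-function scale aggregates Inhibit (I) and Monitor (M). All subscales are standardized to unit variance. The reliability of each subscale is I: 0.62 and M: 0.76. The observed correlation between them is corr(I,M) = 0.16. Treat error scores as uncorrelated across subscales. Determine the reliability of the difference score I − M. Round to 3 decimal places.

0.631

Var(I−M) = 1 + 1 − 2·0.16 = 2 − 0.32 = 1.68.
With uncorrelated errors the cross-covariances are all true-score covariance, so they carry over unchanged; only the diagonal terms shrink to ρᵢσᵢ².
True-score variance = [0.62 + 0.76] − 0.32 = 1.38 − 0.32 = 1.06.
Reliability = 1.06 / 1.68 = 0.631.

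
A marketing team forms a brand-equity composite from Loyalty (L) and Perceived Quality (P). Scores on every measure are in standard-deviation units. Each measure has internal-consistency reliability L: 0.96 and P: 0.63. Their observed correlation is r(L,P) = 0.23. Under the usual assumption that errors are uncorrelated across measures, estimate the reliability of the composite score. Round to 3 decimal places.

Var(L+P) = 2 + 2·[0.23] = 2 + 0.46 = 2.46.
With uncorrelated errors the cross-covariances are all true-score covariance, so they carry over unchanged; only the diagonal terms shrink to ρᵢσᵢ².
True-score variance = [0.96 + 0.63] + 0.46 = 1.59 + 0.46 = 2.05.
Reliability = 2.05 / 2.46 = 0.833.

0.833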